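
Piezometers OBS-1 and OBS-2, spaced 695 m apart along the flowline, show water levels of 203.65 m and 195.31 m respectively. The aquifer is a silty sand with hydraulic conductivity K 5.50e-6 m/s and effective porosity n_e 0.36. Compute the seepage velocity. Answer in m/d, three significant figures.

Hydraulic gradient i = (203.65 − 195.31) / 695 = 8.34 / 695 = 0.01200
K = 5.50e-6 m/s × 86400 s/d = 0.4752 m/d
q = Ki = 0.4752 × 0.01200 = 0.005702 m/d
Average linear velocity = 0.005702 / 0.36 = 0.01584 m/d

0.0158 m/d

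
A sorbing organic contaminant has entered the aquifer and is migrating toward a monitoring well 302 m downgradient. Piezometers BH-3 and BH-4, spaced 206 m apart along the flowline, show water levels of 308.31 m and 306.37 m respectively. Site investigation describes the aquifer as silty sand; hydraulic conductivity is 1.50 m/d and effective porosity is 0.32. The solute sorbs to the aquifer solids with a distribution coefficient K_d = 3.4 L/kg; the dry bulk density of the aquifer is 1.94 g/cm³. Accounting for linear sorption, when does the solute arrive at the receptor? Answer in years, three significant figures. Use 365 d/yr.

Hydraulic gradient i = (308.31 − 306.37) / 206 = 1.94 / 206 = 0.009417
Specific discharge q = 1.50 × 0.009417 = 0.01413 m/d
Average linear velocity = 0.01413 / 0.32 = 0.04414 m/d
Retardation R = 1 + ρ_b·K_d/n = 1 + 1.94×3.4/0.32 = 21.61
Contaminant velocity v_c = v/R = 0.04414/21.61 = 0.002043 m/d
t = L/v_c = 302/0.002043 = 147900 d
   = 147900/365 = 405 yr

405 years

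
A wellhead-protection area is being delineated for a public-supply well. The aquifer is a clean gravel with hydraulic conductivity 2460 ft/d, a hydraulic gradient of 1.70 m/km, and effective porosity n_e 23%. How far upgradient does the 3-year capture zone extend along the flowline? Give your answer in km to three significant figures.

6.07 km

K = 2460 ft/d × 0.3048 = 749.8 m/d
Specific discharge q = 749.8 × 0.0017 = 1.275 m/d
Average linear velocity = 1.275 / 0.23 = 5.542 m/d
T = 3 yr × 365 = 1095 d
L = v × T = 5.542 × 1095 = 6069 m
   = 6.07 km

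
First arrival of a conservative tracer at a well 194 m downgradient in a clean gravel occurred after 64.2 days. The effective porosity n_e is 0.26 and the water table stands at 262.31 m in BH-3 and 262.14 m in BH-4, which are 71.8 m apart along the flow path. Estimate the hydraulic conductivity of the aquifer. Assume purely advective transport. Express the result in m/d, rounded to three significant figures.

332 m/d

Hydraulic gradient i = (262.31 − 262.14) / 71.8 = 0.17 / 71.8 = 0.002368
v = L / t = 194 / 64.2 = 3.022 m/d
K = v · n / i = 3.022 × 0.26 / 0.002368 = 332 m/d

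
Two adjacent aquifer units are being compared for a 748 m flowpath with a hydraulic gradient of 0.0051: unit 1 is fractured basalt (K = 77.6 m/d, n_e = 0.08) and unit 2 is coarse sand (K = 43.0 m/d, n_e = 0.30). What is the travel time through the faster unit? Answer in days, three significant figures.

151 days

Unit 1 (fractured basalt): v = 77.6×0.0051/0.08 = 4.947 m/d, t = 748/4.947 = 151.2 d
Unit 2 (coarse sand): v = 43.0×0.0051/0.30 = 0.7310 m/d, t = 748/0.7310 = 1023 d
Faster unit: t = 151 d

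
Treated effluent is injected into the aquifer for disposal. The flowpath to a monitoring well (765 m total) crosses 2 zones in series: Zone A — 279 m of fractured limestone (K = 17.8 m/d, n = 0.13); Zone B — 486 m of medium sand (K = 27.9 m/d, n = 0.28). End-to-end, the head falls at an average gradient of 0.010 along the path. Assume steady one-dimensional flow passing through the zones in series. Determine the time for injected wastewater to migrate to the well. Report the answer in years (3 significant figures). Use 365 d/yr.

2.04 years

Continuity: the same q passes through each zone, so ΔH = q·Σ(L_j/K_j) — the zones act as resistances in series.
Σ(L/K) = 279/17.8 + 486/27.9 = 15.67 + 17.42 = 33.09 d
K_eq = L_total / Σ(L/K) = 765 / 33.09 = 23.12 m/d
q = K_eq · i = 23.12 × 0.010 = 0.2312 m/d (same in every zone)
Zone A: v = q/n = 0.2312/0.13 = 1.778 m/d → t_A = 279/1.778 = 156.9 d
Zone B: v = q/n = 0.2312/0.28 = 0.8256 m/d → t_B = 486/0.8256 = 588.7 d
Total t = 156.9 + 588.7 = 745.6 d
   = 745.6 / 365 = 2.04 yr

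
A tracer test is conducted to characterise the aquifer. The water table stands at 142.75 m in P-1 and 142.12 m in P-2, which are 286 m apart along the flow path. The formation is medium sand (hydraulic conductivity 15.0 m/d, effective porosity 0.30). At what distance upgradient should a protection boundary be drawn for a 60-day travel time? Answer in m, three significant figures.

Hydraulic gradient i = (142.75 − 142.12) / 286 = 0.63 / 286 = 0.002203
q = Ki = 15.0 × 0.002203 = 0.03304 m/d
Average linear velocity = 0.03304 / 0.30 = 0.1101 m/d
L = v × T = 0.1101 × 60 = 6.608 m

6.61 m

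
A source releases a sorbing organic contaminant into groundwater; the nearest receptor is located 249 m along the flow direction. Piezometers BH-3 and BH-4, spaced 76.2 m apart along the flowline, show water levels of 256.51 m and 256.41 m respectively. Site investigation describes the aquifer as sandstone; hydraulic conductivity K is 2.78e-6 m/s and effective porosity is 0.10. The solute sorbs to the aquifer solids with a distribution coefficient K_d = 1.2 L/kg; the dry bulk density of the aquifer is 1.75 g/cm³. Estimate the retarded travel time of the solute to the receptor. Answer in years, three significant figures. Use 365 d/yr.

Hydraulic gradient i = (256.51 − 256.41) / 76.2 = 0.10 / 76.2 = 0.001312
K = 2.78e-6 m/s × 86400 s/d = 0.2402 m/d
q = Ki = 0.2402 × 0.001312 = 3.152e-4 m/d
Seepage velocity v = q / n = 3.152e-4 / 0.10 = 0.003152 m/d
Retardation R = 1 + ρ_b·K_d/n = 1 + 1.75×1.2/0.10 = 22.00
Contaminant velocity v_c = v/R = 0.003152/22.00 = 1.433e-4 m/d
t = L/v_c = 249/1.433e-4 = 1.738e6 d
   = 1.738e6/365 = 4760 yr

4760 years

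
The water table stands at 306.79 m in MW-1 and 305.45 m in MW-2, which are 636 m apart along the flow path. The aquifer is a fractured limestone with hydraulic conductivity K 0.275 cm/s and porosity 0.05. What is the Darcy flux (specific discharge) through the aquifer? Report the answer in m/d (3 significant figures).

0.501 m/d

Hydraulic gradient i = (306.79 − 305.45) / 636 = 1.34 / 636 = 0.002107
K = 0.275 cm/s × 864 = 237.6 m/d
Darcy flux q = K·i = 237.6 × 0.002107 = 0.5006 m/d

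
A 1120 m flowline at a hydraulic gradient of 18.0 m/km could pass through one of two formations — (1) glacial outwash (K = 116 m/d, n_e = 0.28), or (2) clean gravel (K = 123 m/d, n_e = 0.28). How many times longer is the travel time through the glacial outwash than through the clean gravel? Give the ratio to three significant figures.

1.06

Unit 1 (glacial outwash): v = 116×0.018/0.28 = 7.457 m/d, t = 1120/7.457 = 150.2 d
Unit 2 (clean gravel): v = 123×0.018/0.28 = 7.907 m/d, t = 1120/7.907 = 141.6 d
t(glacial outwash) / t(clean gravel) = 150.2/141.6 = 1.06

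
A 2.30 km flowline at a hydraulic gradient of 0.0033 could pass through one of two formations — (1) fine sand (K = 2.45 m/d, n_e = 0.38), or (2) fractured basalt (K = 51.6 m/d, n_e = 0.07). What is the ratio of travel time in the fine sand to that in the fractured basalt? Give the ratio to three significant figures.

114

Unit 1 (fine sand): v = 2.45×0.0033/0.38 = 0.02128 m/d, t = 2300/0.02128 = 108100 d
Unit 2 (fractured basalt): v = 51.6×0.0033/0.07 = 2.433 m/d, t = 2300/2.433 = 945.5 d
t(fine sand) / t(fractured basalt) = 108100/945.5 = 114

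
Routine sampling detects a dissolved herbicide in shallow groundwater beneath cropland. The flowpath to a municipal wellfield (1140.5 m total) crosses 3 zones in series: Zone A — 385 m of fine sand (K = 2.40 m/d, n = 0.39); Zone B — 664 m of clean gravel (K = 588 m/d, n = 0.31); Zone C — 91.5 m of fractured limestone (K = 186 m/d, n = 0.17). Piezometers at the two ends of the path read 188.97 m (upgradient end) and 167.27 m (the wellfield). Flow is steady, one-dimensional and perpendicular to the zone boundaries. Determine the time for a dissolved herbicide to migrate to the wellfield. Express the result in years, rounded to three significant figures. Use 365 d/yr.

Total head drop ΔH = 188.97 − 167.27 = 21.70 m
Continuity: the same q passes through each zone, so ΔH = q·Σ(L_j/K_j) — the zones act as resistances in series.
Σ(L/K) = 385/2.40 + 664/588 + 91.5/186 = 160.4 + 1.129 + 0.4919 = 162.0 d
q = ΔH / Σ(L/K) = 21.70 / 162.0 = 0.1339 m/d (same in every zone)
Zone A: v = q/n = 0.1339/0.39 = 0.3434 m/d → t_A = 385/0.3434 = 1121 d
Zone B: v = q/n = 0.1339/0.31 = 0.4320 m/d → t_B = 664/0.4320 = 1537 d
Zone C: v = q/n = 0.1339/0.17 = 0.7878 m/d → t_C = 91.5/0.7878 = 116.2 d
Total t = 1121 + 1537 + 116.2 = 2774 d
   = 2774 / 365 = 7.60 yr

7.60 years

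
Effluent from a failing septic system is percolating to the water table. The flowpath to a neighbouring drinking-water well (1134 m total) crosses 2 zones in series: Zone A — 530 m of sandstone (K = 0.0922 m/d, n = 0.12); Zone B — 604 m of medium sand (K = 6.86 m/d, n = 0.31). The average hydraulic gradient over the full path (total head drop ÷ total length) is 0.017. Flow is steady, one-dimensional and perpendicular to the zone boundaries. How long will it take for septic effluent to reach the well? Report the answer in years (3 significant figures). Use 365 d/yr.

208 years

Continuity: the same q passes through each zone, so ΔH = q·Σ(L_j/K_j) — the zones act as resistances in series.
Σ(L/K) = 530/0.0922 + 604/6.86 = 5748 + 88.05 = 5836 d
K_eq = L_total / Σ(L/K) = 1134 / 5836 = 0.1943 m/d
q = K_eq · i = 0.1943 × 0.017 = 0.003303 m/d (same in every zone)
Zone A: v = q/n = 0.003303/0.12 = 0.02753 m/d → t_A = 530/0.02753 = 19250 d
Zone B: v = q/n = 0.003303/0.31 = 0.01066 m/d → t_B = 604/0.01066 = 56690 d
Total t = 19250 + 56690 = 75940 d
   = 75940 / 365 = 208 yr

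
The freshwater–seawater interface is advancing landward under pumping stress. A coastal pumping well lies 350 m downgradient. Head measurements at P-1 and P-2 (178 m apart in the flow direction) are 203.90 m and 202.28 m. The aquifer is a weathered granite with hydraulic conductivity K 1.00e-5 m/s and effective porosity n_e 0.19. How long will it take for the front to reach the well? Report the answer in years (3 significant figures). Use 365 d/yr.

23.2 years

Hydraulic gradient i = (203.90 − 202.28) / 178 = 1.62 / 178 = 0.009101
K = 1.00e-5 m/s × 86400 s/d = 0.8640 m/d
Darcy flux q = K·i = 0.8640 × 0.009101 = 0.007863 m/d
Seepage velocity v = q / n = 0.007863 / 0.19 = 0.04139 m/d
t = L / v = 350 / 0.04139 = 8457 d
   = 8457 / 365 = 23.2 yr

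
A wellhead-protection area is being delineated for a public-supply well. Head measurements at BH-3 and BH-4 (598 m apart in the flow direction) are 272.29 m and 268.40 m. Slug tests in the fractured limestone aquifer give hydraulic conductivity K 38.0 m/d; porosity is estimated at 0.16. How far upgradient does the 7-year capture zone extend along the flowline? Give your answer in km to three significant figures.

3.95 km

Hydraulic gradient i = (272.29 − 268.40) / 598 = 3.89 / 598 = 0.006505
Darcy flux q = K·i = 38.0 × 0.006505 = 0.2472 m/d
Average linear velocity = 0.2472 / 0.16 = 1.545 m/d
T = 7 yr × 365 = 2555 d
L = v × T = 1.545 × 2555 = 3947 m
   = 3.95 km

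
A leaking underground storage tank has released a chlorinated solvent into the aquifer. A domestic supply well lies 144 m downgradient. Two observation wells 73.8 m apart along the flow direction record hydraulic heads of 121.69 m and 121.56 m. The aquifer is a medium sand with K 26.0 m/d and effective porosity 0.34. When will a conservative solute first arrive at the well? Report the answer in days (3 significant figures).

1070 days

Hydraulic gradient i = (121.69 − 121.56) / 73.8 = 0.13 / 73.8 = 0.001762
Darcy flux q = K·i = 26.0 × 0.001762 = 0.04580 m/d
v_s = q/n_e = 0.04580/0.34 = 0.1347 m/d
t = L / v = 144 / 0.1347 = 1069 d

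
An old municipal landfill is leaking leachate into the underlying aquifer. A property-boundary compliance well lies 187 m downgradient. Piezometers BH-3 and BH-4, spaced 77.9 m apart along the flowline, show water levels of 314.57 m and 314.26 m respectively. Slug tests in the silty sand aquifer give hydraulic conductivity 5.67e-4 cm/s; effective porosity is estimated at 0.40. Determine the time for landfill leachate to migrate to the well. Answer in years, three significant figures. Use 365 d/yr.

Hydraulic gradient i = (314.57 − 314.26) / 77.9 = 0.31 / 77.9 = 0.003979
K = 5.67e-4 cm/s × 864 = 0.4899 m/d
Darcy flux q = K·i = 0.4899 × 0.003979 = 0.001949 m/d
Seepage velocity v = q / n = 0.001949 / 0.40 = 0.004874 m/d
t = L / v = 187 / 0.004874 = 38370 d
   = 38370 / 365 = 105 yr

105 years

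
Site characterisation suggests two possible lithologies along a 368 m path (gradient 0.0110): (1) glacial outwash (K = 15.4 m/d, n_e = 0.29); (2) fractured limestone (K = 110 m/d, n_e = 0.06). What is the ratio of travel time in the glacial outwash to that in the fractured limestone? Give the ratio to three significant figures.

34.5

Unit 1 (glacial outwash): v = 15.4×0.011/0.29 = 0.5841 m/d, t = 368/0.5841 = 630.0 d
Unit 2 (fractured limestone): v = 110×0.011/0.06 = 20.17 m/d, t = 368/20.17 = 18.25 d
t(glacial outwash) / t(fractured limestone) = 630.0/18.25 = 34.5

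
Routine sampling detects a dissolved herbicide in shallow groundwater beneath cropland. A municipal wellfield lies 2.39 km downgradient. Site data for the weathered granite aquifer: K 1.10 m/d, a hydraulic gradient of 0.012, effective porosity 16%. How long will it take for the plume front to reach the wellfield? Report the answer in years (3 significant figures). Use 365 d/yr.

79.4 years

Darcy flux q = K·i = 1.10 × 0.012 = 0.01320 m/d
v_s = q/n_e = 0.01320/0.16 = 0.08250 m/d
L = 2.39 km = 2390 m
t = L / v = 2390 / 0.08250 = 28970 d
   = 28970 / 365 = 79.4 yr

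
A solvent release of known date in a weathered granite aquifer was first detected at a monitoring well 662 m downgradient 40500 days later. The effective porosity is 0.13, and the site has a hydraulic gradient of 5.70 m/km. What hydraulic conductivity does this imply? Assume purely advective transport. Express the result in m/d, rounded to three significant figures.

0.373 m/d

v = L / t = 662 / 40500 = 0.01635 m/d
K = v · n / i = 0.01635 × 0.13 / 0.0057 = 0.373 m/d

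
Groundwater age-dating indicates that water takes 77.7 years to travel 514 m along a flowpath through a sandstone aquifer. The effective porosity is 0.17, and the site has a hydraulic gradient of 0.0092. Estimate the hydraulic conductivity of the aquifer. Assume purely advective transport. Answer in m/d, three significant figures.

0.335 m/d

t = 77.7 years = 28360 d
v = L / t = 514 / 28360 = 0.01812 m/d
K = v · n / i = 0.01812 × 0.17 / 0.0092 = 0.335 m/d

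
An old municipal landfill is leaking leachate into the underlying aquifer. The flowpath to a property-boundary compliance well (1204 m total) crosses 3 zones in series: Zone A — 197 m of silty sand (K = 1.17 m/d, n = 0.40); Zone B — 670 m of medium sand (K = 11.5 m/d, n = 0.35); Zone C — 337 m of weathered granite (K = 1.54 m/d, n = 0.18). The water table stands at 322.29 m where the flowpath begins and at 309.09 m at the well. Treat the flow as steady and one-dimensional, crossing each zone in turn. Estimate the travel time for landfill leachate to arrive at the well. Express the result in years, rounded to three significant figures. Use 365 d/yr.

34.6 years

Total head drop ΔH = 322.29 − 309.09 = 13.20 m
Steady 1-D flow in series ⇒ the Darcy flux q is identical in every zone and the zone head losses add (resistances L/K in series).
Σ(L/K) = 197/1.17 + 670/11.5 + 337/1.54 = 168.4 + 58.26 + 218.8 = 445.5 d
q = ΔH / Σ(L/K) = 13.20 / 445.5 = 0.02963 m/d (same in every zone)
Zone A: v = q/n = 0.02963/0.40 = 0.07408 m/d → t_A = 197/0.07408 = 2659 d
Zone B: v = q/n = 0.02963/0.35 = 0.08466 m/d → t_B = 670/0.08466 = 7914 d
Zone C: v = q/n = 0.02963/0.18 = 0.1646 m/d → t_C = 337/0.1646 = 2047 d
Total t = 2659 + 7914 + 2047 = 12620 d
   = 12620 / 365 = 34.6 yr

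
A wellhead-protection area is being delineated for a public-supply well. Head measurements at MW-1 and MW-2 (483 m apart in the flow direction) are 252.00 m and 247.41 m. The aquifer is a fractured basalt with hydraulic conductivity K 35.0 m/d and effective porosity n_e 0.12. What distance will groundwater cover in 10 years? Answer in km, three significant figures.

Hydraulic gradient i = (252.00 − 247.41) / 483 = 4.59 / 483 = 0.009503
q = Ki = 35.0 × 0.009503 = 0.3326 m/d
Seepage velocity v = q / n = 0.3326 / 0.12 = 2.772 m/d
T = 10 yr × 365 = 3650 d
L = v × T = 2.772 × 3650 = 10120 m
   = 10.1 km

10.1 km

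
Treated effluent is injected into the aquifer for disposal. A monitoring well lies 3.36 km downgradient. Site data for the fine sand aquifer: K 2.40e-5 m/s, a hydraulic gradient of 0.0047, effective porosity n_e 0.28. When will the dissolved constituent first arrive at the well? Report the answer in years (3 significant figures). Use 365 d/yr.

K = 2.40e-5 m/s × 86400 s/d = 2.074 m/d
Specific discharge q = 2.074 × 0.0047 = 0.009746 m/d
Seepage velocity v = q / n = 0.009746 / 0.28 = 0.03481 m/d
L = 3.36 km = 3360 m
t = L / v = 3360 / 0.03481 = 96530 d
   = 96530 / 365 = 264 yr

264 years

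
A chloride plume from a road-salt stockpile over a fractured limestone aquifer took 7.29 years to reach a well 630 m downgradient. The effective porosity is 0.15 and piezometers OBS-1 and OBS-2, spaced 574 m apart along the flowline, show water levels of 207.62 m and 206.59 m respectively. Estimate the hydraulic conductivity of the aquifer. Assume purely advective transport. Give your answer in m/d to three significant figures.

Hydraulic gradient i = (207.62 − 206.59) / 574 = 1.03 / 574 = 0.001794
t = 7.29 years = 2661 d
v = L / t = 630 / 2661 = 0.2368 m/d
K = v · n / i = 0.2368 × 0.15 / 0.001794 = 19.8 m/d

19.8 m/d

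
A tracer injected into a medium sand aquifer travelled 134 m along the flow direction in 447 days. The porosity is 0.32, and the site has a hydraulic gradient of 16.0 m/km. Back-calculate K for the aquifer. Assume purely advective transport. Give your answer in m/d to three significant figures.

6.00 m/d

v = L / t = 134 / 447 = 0.2998 m/d
K = v · n / i = 0.2998 × 0.32 / 0.016 = 6.00 m/d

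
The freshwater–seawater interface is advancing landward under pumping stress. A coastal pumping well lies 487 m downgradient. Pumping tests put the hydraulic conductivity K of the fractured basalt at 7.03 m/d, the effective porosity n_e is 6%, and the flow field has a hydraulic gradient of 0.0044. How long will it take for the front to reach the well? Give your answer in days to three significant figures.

q = Ki = 7.03 × 0.0044 = 0.03093 m/d
v = Ki/n = 7.03·0.0044/0.06 = 0.5155 m/d
t = L / v = 487 / 0.5155 = 944.7 d

945 days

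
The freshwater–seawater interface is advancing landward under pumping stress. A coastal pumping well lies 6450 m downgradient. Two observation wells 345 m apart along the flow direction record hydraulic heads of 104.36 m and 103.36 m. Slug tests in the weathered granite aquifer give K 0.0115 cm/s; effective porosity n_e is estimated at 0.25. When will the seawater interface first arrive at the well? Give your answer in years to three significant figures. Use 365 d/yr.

153 years

Hydraulic gradient i = (104.36 − 103.36) / 345 = 1.00 / 345 = 0.002899
K = 0.0115 cm/s × 864 = 9.936 m/d
Specific discharge q = 9.936 × 0.002899 = 0.02880 m/d
Average linear velocity = 0.02880 / 0.25 = 0.1152 m/d
t = L / v = 6450 / 0.1152 = 55990 d
   = 55990 / 365 = 153 yr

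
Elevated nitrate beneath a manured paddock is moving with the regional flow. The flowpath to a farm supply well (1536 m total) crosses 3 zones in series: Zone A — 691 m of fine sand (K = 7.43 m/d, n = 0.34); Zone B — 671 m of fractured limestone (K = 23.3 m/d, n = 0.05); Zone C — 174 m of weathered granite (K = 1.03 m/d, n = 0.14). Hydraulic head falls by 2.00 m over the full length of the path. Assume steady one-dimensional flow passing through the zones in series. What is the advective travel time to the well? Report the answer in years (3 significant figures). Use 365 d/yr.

117 years

Steady 1-D flow in series ⇒ the Darcy flux q is identical in every zone and the zone head losses add (resistances L/K in series).
Σ(L/K) = 691/7.43 + 671/23.3 + 174/1.03 = 93.00 + 28.80 + 168.9 = 290.7 d
q = ΔH / Σ(L/K) = 2.00 / 290.7 = 0.006879 m/d (same in every zone)
Zone A: v = q/n = 0.006879/0.34 = 0.02023 m/d → t_A = 691/0.02023 = 34150 d
Zone B: v = q/n = 0.006879/0.05 = 0.1376 m/d → t_B = 671/0.1376 = 4877 d
Zone C: v = q/n = 0.006879/0.14 = 0.04914 m/d → t_C = 174/0.04914 = 3541 d
Total t = 34150 + 4877 + 3541 = 42570 d
   = 42570 / 365 = 117 yr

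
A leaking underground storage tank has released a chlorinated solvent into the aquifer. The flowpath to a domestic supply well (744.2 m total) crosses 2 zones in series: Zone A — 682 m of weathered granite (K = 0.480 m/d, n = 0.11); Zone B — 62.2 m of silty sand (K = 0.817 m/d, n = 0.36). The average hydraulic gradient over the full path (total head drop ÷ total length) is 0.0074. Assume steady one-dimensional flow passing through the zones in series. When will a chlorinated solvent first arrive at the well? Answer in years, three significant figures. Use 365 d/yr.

Continuity: the same q passes through each zone, so ΔH = q·Σ(L_j/K_j) — the zones act as resistances in series.
Σ(L/K) = 682/0.480 + 62.2/0.817 = 1421 + 76.13 = 1497 d
K_eq = L_total / Σ(L/K) = 744.2 / 1497 = 0.4971 m/d
q = K_eq · i = 0.4971 × 0.0074 = 0.003679 m/d (same in every zone)
Zone A: v = q/n = 0.003679/0.11 = 0.03344 m/d → t_A = 682/0.03344 = 20390 d
Zone B: v = q/n = 0.003679/0.36 = 0.01022 m/d → t_B = 62.2/0.01022 = 6087 d
Total t = 20390 + 6087 = 26480 d
   = 26480 / 365 = 72.5 yr

72.5 years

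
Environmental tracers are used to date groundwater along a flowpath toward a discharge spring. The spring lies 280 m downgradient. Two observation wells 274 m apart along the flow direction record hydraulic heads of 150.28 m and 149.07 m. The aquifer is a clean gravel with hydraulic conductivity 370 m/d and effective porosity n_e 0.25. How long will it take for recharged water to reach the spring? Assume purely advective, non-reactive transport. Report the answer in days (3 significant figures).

42.8 days

Hydraulic gradient i = (150.28 − 149.07) / 274 = 1.21 / 274 = 0.004416
Specific discharge q = 370 × 0.004416 = 1.634 m/d
v = Ki/n = 370·0.004416/0.25 = 6.536 m/d
t = L / v = 280 / 6.536 = 42.84 d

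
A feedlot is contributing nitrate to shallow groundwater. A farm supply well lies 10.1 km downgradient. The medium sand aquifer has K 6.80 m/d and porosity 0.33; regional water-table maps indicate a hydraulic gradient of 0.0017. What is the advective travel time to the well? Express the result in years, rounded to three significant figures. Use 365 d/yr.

q = Ki = 6.80 × 0.0017 = 0.01156 m/d
Seepage velocity v = q / n = 0.01156 / 0.33 = 0.03503 m/d
L = 10.1 km = 10100 m
t = L / v = 10100 / 0.03503 = 288300 d
   = 288300 / 365 = 790 yr

790 years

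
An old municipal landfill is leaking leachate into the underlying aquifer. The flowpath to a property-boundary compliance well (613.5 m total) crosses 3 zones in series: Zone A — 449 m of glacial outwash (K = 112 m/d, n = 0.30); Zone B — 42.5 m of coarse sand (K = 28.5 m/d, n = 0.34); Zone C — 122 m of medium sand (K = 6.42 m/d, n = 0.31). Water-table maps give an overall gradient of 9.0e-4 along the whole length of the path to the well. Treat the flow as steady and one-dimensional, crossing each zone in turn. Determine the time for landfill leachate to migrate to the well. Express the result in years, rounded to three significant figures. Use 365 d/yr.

For zones in series the flux q is common to all zones; the equivalent conductivity is the harmonic (thickness-weighted) mean, K_eq = L_total / Σ(L_j/K_j).
Σ(L/K) = 449/112 + 42.5/28.5 + 122/6.42 = 4.009 + 1.491 + 19.00 = 24.50 d
K_eq = L_total / Σ(L/K) = 613.5 / 24.50 = 25.04 m/d
q = K_eq · i = 25.04 × 9.0e-4 = 0.02253 m/d (same in every zone)
Zone A: v = q/n = 0.02253/0.30 = 0.07511 m/d → t_A = 449/0.07511 = 5978 d
Zone B: v = q/n = 0.02253/0.34 = 0.06628 m/d → t_B = 42.5/0.06628 = 641.3 d
Zone C: v = q/n = 0.02253/0.31 = 0.07269 m/d → t_C = 122/0.07269 = 1678 d
Total t = 5978 + 641.3 + 1678 = 8297 d
   = 8297 / 365 = 22.7 yr

22.7 years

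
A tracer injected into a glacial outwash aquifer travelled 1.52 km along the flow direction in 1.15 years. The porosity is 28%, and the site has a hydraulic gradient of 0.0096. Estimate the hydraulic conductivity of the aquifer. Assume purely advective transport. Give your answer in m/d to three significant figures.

106 m/d

t = 1.15 years = 419.7 d
L = 1.52 km = 1520 m
v = L / t = 1520 / 419.7 = 3.621 m/d
K = v · n / i = 3.621 × 0.28 / 0.0096 = 106 m/d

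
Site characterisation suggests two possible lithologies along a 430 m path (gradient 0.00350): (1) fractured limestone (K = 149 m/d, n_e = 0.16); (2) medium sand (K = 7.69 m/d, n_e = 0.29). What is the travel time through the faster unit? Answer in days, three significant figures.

Unit 1 (fractured limestone): v = 149×0.0035/0.16 = 3.259 m/d, t = 430/3.259 = 131.9 d
Unit 2 (medium sand): v = 7.69×0.0035/0.29 = 0.09281 m/d, t = 430/0.09281 = 4633 d
Faster unit: t = 132 d

132 days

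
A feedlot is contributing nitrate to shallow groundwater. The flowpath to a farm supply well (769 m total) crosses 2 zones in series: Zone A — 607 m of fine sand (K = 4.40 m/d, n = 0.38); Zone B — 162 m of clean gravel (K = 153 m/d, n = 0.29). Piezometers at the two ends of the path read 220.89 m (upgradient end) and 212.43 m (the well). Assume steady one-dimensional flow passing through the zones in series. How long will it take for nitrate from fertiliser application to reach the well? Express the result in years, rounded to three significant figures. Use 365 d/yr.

Total head drop ΔH = 220.89 − 212.43 = 8.46 m
Continuity: the same q passes through each zone, so ΔH = q·Σ(L_j/K_j) — the zones act as resistances in series.
Σ(L/K) = 607/4.40 + 162/153 = 138.0 + 1.059 = 139.0 d
q = ΔH / Σ(L/K) = 8.46 / 139.0 = 0.06086 m/d (same in every zone)
Zone A: v = q/n = 0.06086/0.38 = 0.1602 m/d → t_A = 607/0.1602 = 3790 d
Zone B: v = q/n = 0.06086/0.29 = 0.2099 m/d → t_B = 162/0.2099 = 772.0 d
Total t = 3790 + 772.0 = 4562 d
   = 4562 / 365 = 12.5 yr

12.5 years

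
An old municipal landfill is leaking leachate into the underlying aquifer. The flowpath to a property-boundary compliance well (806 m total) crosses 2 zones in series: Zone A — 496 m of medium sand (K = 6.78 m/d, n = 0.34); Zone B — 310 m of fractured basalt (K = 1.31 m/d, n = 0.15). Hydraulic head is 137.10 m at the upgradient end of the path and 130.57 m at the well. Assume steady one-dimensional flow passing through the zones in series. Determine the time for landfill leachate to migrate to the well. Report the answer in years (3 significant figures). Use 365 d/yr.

28.0 years

Total head drop ΔH = 137.10 − 130.57 = 6.53 m
Continuity: the same q passes through each zone, so ΔH = q·Σ(L_j/K_j) — the zones act as resistances in series.
Σ(L/K) = 496/6.78 + 310/1.31 = 73.16 + 236.6 = 309.8 d
q = ΔH / Σ(L/K) = 6.53 / 309.8 = 0.02108 m/d (same in every zone)
Zone A: v = q/n = 0.02108/0.34 = 0.06199 m/d → t_A = 496/0.06199 = 8001 d
Zone B: v = q/n = 0.02108/0.15 = 0.1405 m/d → t_B = 310/0.1405 = 2206 d
Total t = 8001 + 2206 = 10210 d
   = 10210 / 365 = 28.0 yr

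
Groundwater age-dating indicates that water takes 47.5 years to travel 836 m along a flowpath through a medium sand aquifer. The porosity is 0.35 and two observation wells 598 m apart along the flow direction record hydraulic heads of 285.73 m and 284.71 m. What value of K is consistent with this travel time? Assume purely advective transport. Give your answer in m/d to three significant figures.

9.89 m/d

Hydraulic gradient i = (285.73 − 284.71) / 598 = 1.02 / 598 = 0.001706
t = 47.5 years = 17340 d
v = L / t = 836 / 17340 = 0.04822 m/d
K = v · n / i = 0.04822 × 0.35 / 0.001706 = 9.89 m/d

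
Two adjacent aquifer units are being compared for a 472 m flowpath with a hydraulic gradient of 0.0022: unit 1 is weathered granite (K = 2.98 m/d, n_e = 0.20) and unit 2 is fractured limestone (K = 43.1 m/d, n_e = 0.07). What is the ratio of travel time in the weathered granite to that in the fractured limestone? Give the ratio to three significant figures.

Unit 1 (weathered granite): v = 2.98×0.0022/0.20 = 0.03278 m/d, t = 472/0.03278 = 14400 d
Unit 2 (fractured limestone): v = 43.1×0.0022/0.07 = 1.355 m/d, t = 472/1.355 = 348.4 d
t(weathered granite) / t(fractured limestone) = 14400/348.4 = 41.3

41.3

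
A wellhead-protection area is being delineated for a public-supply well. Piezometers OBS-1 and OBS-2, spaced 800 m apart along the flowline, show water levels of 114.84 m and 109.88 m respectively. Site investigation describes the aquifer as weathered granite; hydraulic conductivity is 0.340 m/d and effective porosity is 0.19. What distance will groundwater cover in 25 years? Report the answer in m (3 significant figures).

101 m

Hydraulic gradient i = (114.84 − 109.88) / 800 = 4.96 / 800 = 0.006200
q = Ki = 0.340 × 0.006200 = 0.002108 m/d
Average linear velocity = 0.002108 / 0.19 = 0.01109 m/d
T = 25 yr × 365 = 9125 d
L = v × T = 0.01109 × 9125 = 101.2 m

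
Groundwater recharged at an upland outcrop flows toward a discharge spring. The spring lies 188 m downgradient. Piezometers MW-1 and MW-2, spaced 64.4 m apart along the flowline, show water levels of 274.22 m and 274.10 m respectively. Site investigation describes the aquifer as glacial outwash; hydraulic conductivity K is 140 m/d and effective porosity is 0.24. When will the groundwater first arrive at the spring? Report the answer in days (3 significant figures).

173 days

Hydraulic gradient i = (274.22 − 274.10) / 64.4 = 0.12 / 64.4 = 0.001863
Specific discharge q = 140 × 0.001863 = 0.2609 m/d
v_s = q/n_e = 0.2609/0.24 = 1.087 m/d
t = L / v = 188 / 1.087 = 173.0 d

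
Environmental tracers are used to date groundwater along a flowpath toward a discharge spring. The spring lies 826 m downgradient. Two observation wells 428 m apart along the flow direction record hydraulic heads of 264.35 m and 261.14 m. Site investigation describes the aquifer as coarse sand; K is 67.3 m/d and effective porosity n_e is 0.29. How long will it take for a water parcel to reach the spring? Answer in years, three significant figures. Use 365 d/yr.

Hydraulic gradient i = (264.35 − 261.14) / 428 = 3.21 / 428 = 0.007500
Specific discharge q = 67.3 × 0.007500 = 0.5047 m/d
Seepage velocity v = q / n = 0.5047 / 0.29 = 1.741 m/d
t = L / v = 826 / 1.741 = 474.6 d
   = 474.6 / 365 = 1.30 yr

1.30 years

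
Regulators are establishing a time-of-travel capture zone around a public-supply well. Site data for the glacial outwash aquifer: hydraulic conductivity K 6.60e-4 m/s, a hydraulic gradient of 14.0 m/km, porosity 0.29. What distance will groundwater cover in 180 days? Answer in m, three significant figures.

K = 6.60e-4 m/s × 86400 s/d = 57.02 m/d
q = Ki = 57.02 × 0.014 = 0.7983 m/d
Average linear velocity = 0.7983 / 0.29 = 2.753 m/d
L = v × T = 2.753 × 180 = 495.5 m

496 m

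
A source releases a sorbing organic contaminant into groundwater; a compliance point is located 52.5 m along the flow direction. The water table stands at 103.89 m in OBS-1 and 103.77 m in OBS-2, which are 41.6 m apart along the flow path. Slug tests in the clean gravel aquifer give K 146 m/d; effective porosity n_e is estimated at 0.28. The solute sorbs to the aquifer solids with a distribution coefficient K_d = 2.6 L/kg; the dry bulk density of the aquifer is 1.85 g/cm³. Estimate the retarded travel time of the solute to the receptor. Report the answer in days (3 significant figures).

635 days

Hydraulic gradient i = (103.89 − 103.77) / 41.6 = 0.12 / 41.6 = 0.002885
Darcy flux q = K·i = 146 × 0.002885 = 0.4212 m/d
Average linear velocity = 0.4212 / 0.28 = 1.504 m/d
Retardation R = 1 + ρ_b·K_d/n = 1 + 1.85×2.6/0.28 = 18.18
Contaminant velocity v_c = v/R = 1.504/18.18 = 0.08274 m/d
t = L/v_c = 52.5/0.08274 = 634.5 d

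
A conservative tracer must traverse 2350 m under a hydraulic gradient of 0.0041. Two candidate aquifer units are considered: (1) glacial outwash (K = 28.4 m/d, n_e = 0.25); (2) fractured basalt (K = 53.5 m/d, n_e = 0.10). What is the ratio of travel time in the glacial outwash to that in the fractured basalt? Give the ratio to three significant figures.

4.71

Unit 1 (glacial outwash): v = 28.4×0.0041/0.25 = 0.4658 m/d, t = 2350/0.4658 = 5046 d
Unit 2 (fractured basalt): v = 53.5×0.0041/0.10 = 2.194 m/d, t = 2350/2.194 = 1071 d
t(glacial outwash) / t(fractured basalt) = 5046/1071 = 4.71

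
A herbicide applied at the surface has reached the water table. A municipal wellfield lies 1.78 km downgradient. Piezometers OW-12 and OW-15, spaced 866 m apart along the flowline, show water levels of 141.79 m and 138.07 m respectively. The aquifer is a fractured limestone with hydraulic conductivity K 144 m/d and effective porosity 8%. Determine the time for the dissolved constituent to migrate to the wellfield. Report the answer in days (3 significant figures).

Hydraulic gradient i = (141.79 − 138.07) / 866 = 3.72 / 866 = 0.004296
q = Ki = 144 × 0.004296 = 0.6186 m/d
v = Ki/n = 144·0.004296/0.08 = 7.732 m/d
L = 1.78 km = 1780 m
t = L / v = 1780 / 7.732 = 230.2 d

230 days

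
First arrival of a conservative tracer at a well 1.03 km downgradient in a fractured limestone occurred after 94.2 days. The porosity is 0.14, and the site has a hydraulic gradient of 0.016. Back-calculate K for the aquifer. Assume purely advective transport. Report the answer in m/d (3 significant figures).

95.7 m/d

L = 1.03 km = 1030 m
v = L / t = 1030 / 94.2 = 10.93 m/d
K = v · n / i = 10.93 × 0.14 / 0.016 = 95.7 m/d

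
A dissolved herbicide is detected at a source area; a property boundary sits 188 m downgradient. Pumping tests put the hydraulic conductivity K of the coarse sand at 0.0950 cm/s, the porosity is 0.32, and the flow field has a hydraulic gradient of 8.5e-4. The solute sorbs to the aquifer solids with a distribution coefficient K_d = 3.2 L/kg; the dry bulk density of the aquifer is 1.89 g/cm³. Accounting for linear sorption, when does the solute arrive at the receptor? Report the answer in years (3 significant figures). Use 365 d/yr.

K = 0.0950 cm/s × 864 = 82.08 m/d
Specific discharge q = 82.08 × 8.5e-4 = 0.06977 m/d
Seepage velocity v = q / n = 0.06977 / 0.32 = 0.2180 m/d
Retardation R = 1 + ρ_b·K_d/n = 1 + 1.89×3.2/0.32 = 19.90
Contaminant velocity v_c = v/R = 0.2180/19.90 = 0.01096 m/d
t = L/v_c = 188/0.01096 = 17160 d
   = 17160/365 = 47.0 yr

47.0 years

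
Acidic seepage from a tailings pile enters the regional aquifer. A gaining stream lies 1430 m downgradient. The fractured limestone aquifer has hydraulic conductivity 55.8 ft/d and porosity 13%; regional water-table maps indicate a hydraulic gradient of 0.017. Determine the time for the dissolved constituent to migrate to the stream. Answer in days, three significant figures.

K = 55.8 ft/d × 0.3048 = 17.01 m/d
Darcy flux q = K·i = 17.01 × 0.017 = 0.2891 m/d
v_s = q/n_e = 0.2891/0.13 = 2.224 m/d
t = L / v = 1430 / 2.224 = 643.0 d

643 days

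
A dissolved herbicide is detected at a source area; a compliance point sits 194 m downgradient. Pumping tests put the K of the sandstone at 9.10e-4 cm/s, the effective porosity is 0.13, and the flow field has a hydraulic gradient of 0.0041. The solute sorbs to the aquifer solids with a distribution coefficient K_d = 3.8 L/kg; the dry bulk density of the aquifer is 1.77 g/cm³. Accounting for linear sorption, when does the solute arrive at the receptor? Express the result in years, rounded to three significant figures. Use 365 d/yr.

K = 9.10e-4 cm/s × 864 = 0.7862 m/d
Specific discharge q = 0.7862 × 0.0041 = 0.003224 m/d
Average linear velocity = 0.003224 / 0.13 = 0.02480 m/d
Retardation R = 1 + ρ_b·K_d/n = 1 + 1.77×3.8/0.13 = 52.74
Contaminant velocity v_c = v/R = 0.02480/52.74 = 4.702e-4 m/d
t = L/v_c = 194/4.702e-4 = 412600 d
   = 412600/365 = 1130 yr

1130 years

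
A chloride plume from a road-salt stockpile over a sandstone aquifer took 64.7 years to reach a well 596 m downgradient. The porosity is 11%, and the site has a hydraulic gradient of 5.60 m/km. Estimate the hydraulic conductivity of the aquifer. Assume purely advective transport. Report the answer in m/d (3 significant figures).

t = 64.7 years = 23620 d
v = L / t = 596 / 23620 = 0.02524 m/d
K = v · n / i = 0.02524 × 0.11 / 0.0056 = 0.496 m/d

0.496 m/d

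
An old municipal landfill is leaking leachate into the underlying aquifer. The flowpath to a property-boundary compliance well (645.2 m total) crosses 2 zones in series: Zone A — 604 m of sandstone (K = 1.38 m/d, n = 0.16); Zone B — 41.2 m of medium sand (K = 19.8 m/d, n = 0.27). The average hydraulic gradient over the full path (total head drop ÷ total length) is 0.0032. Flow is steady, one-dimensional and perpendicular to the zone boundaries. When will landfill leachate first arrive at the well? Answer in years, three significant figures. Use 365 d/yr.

For zones in series the flux q is common to all zones; the equivalent conductivity is the harmonic (thickness-weighted) mean, K_eq = L_total / Σ(L_j/K_j).
Σ(L/K) = 604/1.38 + 41.2/19.8 = 437.7 + 2.081 = 439.8 d
K_eq = L_total / Σ(L/K) = 645.2 / 439.8 = 1.467 m/d
q = K_eq · i = 1.467 × 0.0032 = 0.004695 m/d (same in every zone)
Zone A: v = q/n = 0.004695/0.16 = 0.02934 m/d → t_A = 604/0.02934 = 20580 d
Zone B: v = q/n = 0.004695/0.27 = 0.01739 m/d → t_B = 41.2/0.01739 = 2369 d
Total t = 20580 + 2369 = 22950 d
   = 22950 / 365 = 62.9 yr

62.9 years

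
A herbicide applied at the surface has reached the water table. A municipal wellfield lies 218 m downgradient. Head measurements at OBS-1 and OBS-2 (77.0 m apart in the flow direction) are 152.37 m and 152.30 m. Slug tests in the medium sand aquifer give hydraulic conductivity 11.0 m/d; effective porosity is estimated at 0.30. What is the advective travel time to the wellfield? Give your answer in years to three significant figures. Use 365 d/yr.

Hydraulic gradient i = (152.37 − 152.30) / 77.0 = 0.07 / 77.0 = 9.091e-4
Darcy flux q = K·i = 11.0 × 9.091e-4 = 0.01000 m/d
v = Ki/n = 11.0·9.091e-4/0.30 = 0.03333 m/d
t = L / v = 218 / 0.03333 = 6540 d
   = 6540 / 365 = 17.9 yr

17.9 years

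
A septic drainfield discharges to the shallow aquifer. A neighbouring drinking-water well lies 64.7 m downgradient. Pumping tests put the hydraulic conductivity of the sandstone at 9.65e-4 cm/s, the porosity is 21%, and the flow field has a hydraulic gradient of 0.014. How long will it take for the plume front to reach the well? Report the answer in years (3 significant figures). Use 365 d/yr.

K = 9.65e-4 cm/s × 864 = 0.8338 m/d
q = Ki = 0.8338 × 0.014 = 0.01167 m/d
v = Ki/n = 0.8338·0.014/0.21 = 0.05558 m/d
t = L / v = 64.7 / 0.05558 = 1164 d
   = 1164 / 365 = 3.19 yr

3.19 years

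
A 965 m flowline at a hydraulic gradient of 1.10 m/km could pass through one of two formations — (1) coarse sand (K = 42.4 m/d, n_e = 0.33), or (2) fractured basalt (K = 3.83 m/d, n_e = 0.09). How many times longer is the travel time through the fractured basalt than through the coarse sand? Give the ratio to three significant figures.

Unit 1 (coarse sand): v = 42.4×0.0011/0.33 = 0.1413 m/d, t = 965/0.1413 = 6828 d
Unit 2 (fractured basalt): v = 3.83×0.0011/0.09 = 0.04681 m/d, t = 965/0.04681 = 20610 d
t(fractured basalt) / t(coarse sand) = 20610/6828 = 3.02

3.02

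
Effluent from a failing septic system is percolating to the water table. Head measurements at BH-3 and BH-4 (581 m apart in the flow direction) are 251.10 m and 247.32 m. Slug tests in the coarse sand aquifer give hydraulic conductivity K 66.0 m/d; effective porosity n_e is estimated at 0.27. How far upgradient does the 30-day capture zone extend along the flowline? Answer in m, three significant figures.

Hydraulic gradient i = (251.10 − 247.32) / 581 = 3.78 / 581 = 0.006506
q = Ki = 66.0 × 0.006506 = 0.4294 m/d
v_s = q/n_e = 0.4294/0.27 = 1.590 m/d
L = v × T = 1.590 × 30 = 47.71 m

47.7 m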